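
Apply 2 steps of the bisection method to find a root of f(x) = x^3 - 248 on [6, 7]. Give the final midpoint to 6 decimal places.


f(x) = x^3 - 248
f(6) = -32 < 0
f(7) = 95 > 0

Step 1: midpoint = (6.000000 + 7.000000)/2 = 6.500000
  f(6.500000) = 26.625000
  f(mid) > 0, so root is in [6.000000, 6.500000]

Step 2: midpoint = (6.000000 + 6.500000)/2 = 6.250000
  f(6.250000) = -3.859375
  f(mid) < 0, so root is in [6.250000, 6.500000]

midpoint = 6.250000


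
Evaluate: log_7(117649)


We need the exponent such that 7^? = 117649
7^6 = 117649
Therefore log_7(117649) = 6

6


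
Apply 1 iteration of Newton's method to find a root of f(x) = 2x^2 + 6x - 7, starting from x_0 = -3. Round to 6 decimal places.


Newton's method: x_(n+1) = x_n - f(x_n)/f'(x_n)
f(x) = 2x^2 + 6x - 7
f'(x) = 4x + 6

Iteration 1:
  f(-3.000000) = -7.000000
  f'(-3.000000) = -6.000000
  x_1 = -3.000000 - (-7.000000)/(-6.000000) = -4.166667

x_1 = -4.166667


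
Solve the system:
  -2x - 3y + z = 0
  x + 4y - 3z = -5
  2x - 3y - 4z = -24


Using Cramer's rule. Expand each determinant along the first row.
D  = (-2)*[4*(-4) - (-3)*(-3)] - (-3)*[1*(-4) - (-3)*2] + 1*[1*(-3) - 4*2]
  = (-2)*(-25) - (-3)*(2) + 1*(-11) = 45
Dx = 0*[4*(-4) - (-3)*(-3)] - (-3)*[(-5)*(-4) - (-3)*(-24)] + 1*[(-5)*(-3) - 4*(-24)]
  = 0*(-25) - (-3)*(-52) + 1*(111) = -45
Dy = (-2)*[(-5)*(-4) - (-3)*(-24)] - 0*[1*(-4) - (-3)*2] + 1*[1*(-24) - (-5)*2]
  = (-2)*(-52) - 0*(2) + 1*(-14) = 90
Dz = (-2)*[4*(-24) - (-5)*(-3)] - (-3)*[1*(-24) - (-5)*2] + 0*[1*(-3) - 4*2]
  = (-2)*(-111) - (-3)*(-14) + 0*(-11) = 180
x = Dx/D = -45/45 = -1, y = Dy/D = 90/45 = 2, z = Dz/D = 180/45 = 4
Check eq1: (-2)(-1) + (-3)(2) + (1)(4) = 0 = 0 ✓
Check eq2: (1)(-1) + (4)(2) + (-3)(4) = -5 = -5 ✓
Check eq3: (2)(-1) + (-3)(2) + (-4)(4) = -24 = -24 ✓

x = -1, y = 2, z = 4


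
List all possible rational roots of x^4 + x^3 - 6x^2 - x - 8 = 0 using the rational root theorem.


Rational root theorem: possible roots are ±p/q where:
  p divides the constant term (-8): p ∈ {1, 2, 4, 8}
  q divides the leading coefficient (1): q ∈ {1}

All possible rational roots: -8, -4, -2, -1, 1, 2, 4, 8

-8, -4, -2, -1, 1, 2, 4, 8


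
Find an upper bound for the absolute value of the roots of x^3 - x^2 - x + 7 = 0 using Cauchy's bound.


Cauchy's bound: all roots r satisfy |r| <= 1 + max(|a_i/a_n|) for i = 0,...,n-1
where a_n is the leading coefficient.

Coefficients: [1, -1, -1, 7]
Leading coefficient a_n = 1
Ratios |a_i/a_n|: 1, 1, 7
Maximum ratio: 7
Cauchy's bound: |r| <= 1 + 7 = 8

Upper bound = 8


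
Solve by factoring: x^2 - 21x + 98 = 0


We need two numbers that multiply to 98 and add to -21.
Those numbers are -7 and -14 (since (-7) * (-14) = 98 and (-7) + (-14) = -21).
So x^2 - 21x + 98 = (x - 7)(x - 14) = 0
Setting each factor to zero: x = 7 or x = 14

x = 7, x = 14


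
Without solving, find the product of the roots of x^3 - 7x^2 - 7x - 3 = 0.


By Vieta's formulas for x^3 + bx^2 + cx + d = 0:
  r1 + r2 + r3 = -b/a = 7
  r1*r2 + r1*r3 + r2*r3 = c/a = -7
  r1*r2*r3 = -d/a = 3


Product = 3


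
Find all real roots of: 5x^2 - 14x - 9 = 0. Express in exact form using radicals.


Using the quadratic formula: x = (-b ± sqrt(b^2 - 4ac)) / (2a)
Here a = 5, b = -14, c = -9
Discriminant = b^2 - 4ac = (-14)^2 - 4(5)(-9) = 196 + 180 = 376
Since discriminant = 376 > 0, there are two real roots.
x = (14 ± 2*sqrt(94)) / 10
Simplifying: x = (7 ± sqrt(94)) / 5
Numerically: x ≈ 3.3391 or x ≈ -0.5391

x = (7 + sqrt(94)) / 5 or x = (7 - sqrt(94)) / 5


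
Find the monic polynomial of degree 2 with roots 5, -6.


A monic polynomial with roots 5, -6 is:
p(x) = (x - 5)(x + 6)
After multiplying by (x - 5): x - 5
After multiplying by (x + 6): x^2 + x - 30

x^2 + x - 30


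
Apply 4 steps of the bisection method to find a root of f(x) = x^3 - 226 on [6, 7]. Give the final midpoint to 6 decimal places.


f(x) = x^3 - 226
f(6) = -10 < 0
f(7) = 117 > 0

Step 1: midpoint = (6.000000 + 7.000000)/2 = 6.500000
  f(6.500000) = 48.625000
  f(mid) > 0, so root is in [6.000000, 6.500000]

Step 2: midpoint = (6.000000 + 6.500000)/2 = 6.250000
  f(6.250000) = 18.140625
  f(mid) > 0, so root is in [6.000000, 6.250000]

Step 3: midpoint = (6.000000 + 6.250000)/2 = 6.125000
  f(6.125000) = 3.783203
  f(mid) > 0, so root is in [6.000000, 6.125000]

Step 4: midpoint = (6.000000 + 6.125000)/2 = 6.062500
  f(6.062500) = -3.179443
  f(mid) < 0, so root is in [6.062500, 6.125000]

midpoint = 6.062500


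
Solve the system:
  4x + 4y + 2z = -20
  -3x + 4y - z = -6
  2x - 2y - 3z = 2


Using Cramer's rule. Expand each determinant along the first row.
D  = 4*[4*(-3) - (-1)*(-2)] - 4*[(-3)*(-3) - (-1)*2] + 2*[(-3)*(-2) - 4*2]
  = 4*(-14) - 4*(11) + 2*(-2) = -104
Dx = (-20)*[4*(-3) - (-1)*(-2)] - 4*[(-6)*(-3) - (-1)*2] + 2*[(-6)*(-2) - 4*2]
  = (-20)*(-14) - 4*(20) + 2*(4) = 208
Dy = 4*[(-6)*(-3) - (-1)*2] - (-20)*[(-3)*(-3) - (-1)*2] + 2*[(-3)*2 - (-6)*2]
  = 4*(20) - (-20)*(11) + 2*(6) = 312
Dz = 4*[4*2 - (-6)*(-2)] - 4*[(-3)*2 - (-6)*2] + (-20)*[(-3)*(-2) - 4*2]
  = 4*(-4) - 4*(6) + (-20)*(-2) = 0
x = Dx/D = 208/-104 = -2, y = Dy/D = 312/-104 = -3, z = Dz/D = 0/-104 = 0
Check eq1: (4)(-2) + (4)(-3) + (2)(0) = -20 = -20 ✓
Check eq2: (-3)(-2) + (4)(-3) + (-1)(0) = -6 = -6 ✓
Check eq3: (2)(-2) + (-2)(-3) + (-3)(0) = 2 = 2 ✓

x = -2, y = -3, z = 0


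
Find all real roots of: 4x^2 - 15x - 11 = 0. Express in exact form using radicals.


Using the quadratic formula: x = (-b ± sqrt(b^2 - 4ac)) / (2a)
Here a = 4, b = -15, c = -11
Discriminant = b^2 - 4ac = (-15)^2 - 4(4)(-11) = 225 + 176 = 401
Since discriminant = 401 > 0, there are two real roots.
x = (15 ± sqrt(401)) / 8
Numerically: x ≈ 4.3781 or x ≈ -0.6281

x = (15 + sqrt(401)) / 8 or x = (15 - sqrt(401)) / 8


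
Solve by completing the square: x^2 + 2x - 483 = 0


Start: x^2 + 2x - 483 = 0
Move constant: x^2 + 2x = 483
Half of 2 is 1, squared is 1
Add 1 to both sides: x^2 + 2x + 1 = 484
(x + 1)^2 = 484
x + 1 = ±22
x = -1 + 22 = 21 or x = -1 - 22 = -23

x = -23, x = 21


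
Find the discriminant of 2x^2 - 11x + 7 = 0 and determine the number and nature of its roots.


For ax^2 + bx + c = 0, discriminant D = b^2 - 4ac
Here a = 2, b = -11, c = 7
D = (-11)^2 - 4(2)(7) = 121 - 56 = 65

D = 65 > 0 but not a perfect square
The equation has 2 distinct real irrational roots.

Discriminant = 65, 2 distinct real irrational roots


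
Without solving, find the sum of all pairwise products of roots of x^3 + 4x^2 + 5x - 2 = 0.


By Vieta's formulas for x^3 + bx^2 + cx + d = 0:
  r1 + r2 + r3 = -b/a = -4
  r1*r2 + r1*r3 + r2*r3 = c/a = 5
  r1*r2*r3 = -d/a = 2


Sum of pairwise products = 5


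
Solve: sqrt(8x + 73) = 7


Square both sides: 8x + 73 = 7^2 = 49
8x = 49 - 73 = -24
x = -3
Check: sqrt(8*(-3) + 73) = sqrt(49) = 7 ✓

x = -3


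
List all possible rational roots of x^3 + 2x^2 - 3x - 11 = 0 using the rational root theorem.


Rational root theorem: possible roots are ±p/q where:
  p divides the constant term (-11): p ∈ {1, 11}
  q divides the leading coefficient (1): q ∈ {1}

All possible rational roots: -11, -1, 1, 11

-11, -1, 1, 11


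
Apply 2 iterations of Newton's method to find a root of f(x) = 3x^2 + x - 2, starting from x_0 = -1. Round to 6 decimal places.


Newton's method: x_(n+1) = x_n - f(x_n)/f'(x_n)
f(x) = 3x^2 + x - 2
f'(x) = 6x + 1

Iteration 1:
  f(-1.000000) = 0.000000
  f'(-1.000000) = -5.000000
  x_1 = -1.000000 - (0.000000)/(-5.000000) = -1.000000

Iteration 2:
  f(-1.000000) = 0.000000
  f'(-1.000000) = -5.000000
  x_2 = -1.000000 - (0.000000)/(-5.000000) = -1.000000

x_2 = -1.000000


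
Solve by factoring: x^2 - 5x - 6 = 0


We need two numbers that multiply to -6 and add to -5.
Those numbers are -6 and 1 (since (-6) * 1 = -6 and (-6) + 1 = -5).
So x^2 - 5x - 6 = (x - 6)(x + 1) = 0
Setting each factor to zero: x = 6 or x = -1

x = -1, x = 6


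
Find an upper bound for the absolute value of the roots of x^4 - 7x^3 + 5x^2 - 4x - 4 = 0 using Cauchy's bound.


Cauchy's bound: all roots r satisfy |r| <= 1 + max(|a_i/a_n|) for i = 0,...,n-1
where a_n is the leading coefficient.

Coefficients: [1, -7, 5, -4, -4]
Leading coefficient a_n = 1
Ratios |a_i/a_n|: 7, 5, 4, 4
Maximum ratio: 7
Cauchy's bound: |r| <= 1 + 7 = 8

Upper bound = 8


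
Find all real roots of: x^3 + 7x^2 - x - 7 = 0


Let p(x) = x^3 + 7x^2 - x - 7. By the rational root theorem (leading coefficient 1), any rational root is an integer divisor of 7: try ±1, ±2, ... in turn.
Test x = 1: value = 0 ✓, so (x - 1) is a factor.
Synthetic division by (x - 1): bring down 1; 1(1) + 7 = 8; 8(1) - 1 = 7; 7(1) - 7 = 0 → quotient x^2 + 8x + 7, remainder 0.
Solve the quadratic x^2 + 8x + 7 = 0: discriminant = 8^2 - 4(1)(7) = 64 - 28 = 36.
sqrt(36) = 6, so x = (-8 ± 6)/2: x = -1 or x = -7.

x = -7, x = -1, x = 1


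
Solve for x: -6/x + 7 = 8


Subtract 7 from both sides: -6/x = 1
Multiply both sides by x: -6 = 1 * x
Divide by 1: x = -6

x = -6


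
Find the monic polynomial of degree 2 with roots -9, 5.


A monic polynomial with roots -9, 5 is:
p(x) = (x + 9)(x - 5)
After multiplying by (x + 9): x + 9
After multiplying by (x - 5): x^2 + 4x - 45

x^2 + 4x - 45


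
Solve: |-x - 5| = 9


An absolute value equation |expr| = 9 gives two cases:
Case 1: -x - 5 = 9
  -x = 14, so x = -14
Case 2: -x - 5 = -9
  -x = -4, so x = 4

x = -14, x = 4


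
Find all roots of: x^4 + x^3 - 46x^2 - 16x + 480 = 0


Let p(x) = x^4 + x^3 - 46x^2 - 16x + 480. By the rational root theorem (leading coefficient 1), any rational root is an integer divisor of 480: try ±1, ±2, ... in turn.
Test x = 1: value = 420 ≠ 0.
Test x = -1: value = 450 ≠ 0.
Test x = 2: value = 288 ≠ 0.
Test x = -2: value = 336 ≠ 0.
Test x = 3: value = 126 ≠ 0.
Test x = -3: value = 168 ≠ 0.
Test x = 4: value = 0 ✓, so (x - 4) is a factor.
Synthetic division by (x - 4): bring down 1; 1(4) + 1 = 5; 5(4) - 46 = -26; (-26)(4) - 16 = -120; (-120)(4) + 480 = 0 → quotient x^3 + 5x^2 - 26x - 120, remainder 0.
Continue with the quotient x^3 + 5x^2 - 26x - 120 (candidates must divide 120; re-test x = 4 first in case it repeats).
Test x = 4: value = -80 ≠ 0.
Test x = -4: value = 0 ✓, so (x + 4) is a factor.
Synthetic division by (x + 4): bring down 1; 1(-4) + 5 = 1; 1(-4) - 26 = -30; (-30)(-4) - 120 = 0 → quotient x^2 + x - 30, remainder 0.
Solve the quadratic x^2 + x - 30 = 0: discriminant = 1^2 - 4(1)(-30) = 1 + 120 = 121.
sqrt(121) = 11, so x = (-1 ± 11)/2: x = 5 or x = -6.
Collecting all roots found:

x = -6, x = -4, x = 4, x = 5


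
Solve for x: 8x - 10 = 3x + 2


Starting with: 8x - 10 = 3x + 2
Move all x terms to left: (8 - 3)x = 2 + 10
Simplify: 5x = 12
Divide both sides by 5: x = 12/5

x = 12/5


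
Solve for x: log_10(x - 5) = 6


Convert to exponential form: x - 5 = 10^6 = 1000000
x = 1000000 + 5 = 1000005
Check: log_10(1000005 - 5) = log_10(1000000) = log_10(1000000) = 6 ✓

x = 1000005


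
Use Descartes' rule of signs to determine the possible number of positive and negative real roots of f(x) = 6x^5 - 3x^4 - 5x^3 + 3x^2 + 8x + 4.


Descartes' rule of signs:

For positive roots, count sign changes in f(x) = 6x^5 - 3x^4 - 5x^3 + 3x^2 + 8x + 4:
Signs of coefficients: +, -, -, +, +, +
Number of sign changes: 2
Possible positive real roots: 2, 0

For negative roots, examine f(-x) = -6x^5 - 3x^4 + 5x^3 + 3x^2 - 8x + 4:
Signs of coefficients: -, -, +, +, -, +
Number of sign changes: 3
Possible negative real roots: 3, 1

Positive roots: 2 or 0; Negative roots: 3 or 1


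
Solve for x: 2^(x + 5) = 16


Express both sides with the same base.
16 = 2^4
Since the bases match, equate exponents: x + 5 = 4
So x = 4 - (5) = -1

x = -1


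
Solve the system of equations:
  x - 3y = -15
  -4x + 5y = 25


Using Cramer's rule:
Determinant D = (1)(5) - (-4)(-3) = 5 - 12 = -7
Dx = (-15)(5) - (25)(-3) = -75 + 75 = 0
Dy = (1)(25) - (-4)(-15) = 25 - 60 = -35
x = Dx/D = 0/-7 = 0
y = Dy/D = -35/-7 = 5

x = 0, y = 5


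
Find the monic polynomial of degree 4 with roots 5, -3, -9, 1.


A monic polynomial with roots 5, -3, -9, 1 is:
p(x) = (x - 5)(x + 3)(x + 9)(x - 1)
After multiplying by (x - 5): x - 5
After multiplying by (x + 3): x^2 - 2x - 15
After multiplying by (x + 9): x^3 + 7x^2 - 33x - 135
After multiplying by (x - 1): x^4 + 6x^3 - 40x^2 - 102x + 135

x^4 + 6x^3 - 40x^2 - 102x + 135


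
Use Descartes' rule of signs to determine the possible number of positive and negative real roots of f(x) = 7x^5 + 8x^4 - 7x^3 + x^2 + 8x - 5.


Descartes' rule of signs:

For positive roots, count sign changes in f(x) = 7x^5 + 8x^4 - 7x^3 + x^2 + 8x - 5:
Signs of coefficients: +, +, -, +, +, -
Number of sign changes: 3
Possible positive real roots: 3, 1

For negative roots, examine f(-x) = -7x^5 + 8x^4 + 7x^3 + x^2 - 8x - 5:
Signs of coefficients: -, +, +, +, -, -
Number of sign changes: 2
Possible negative real roots: 2, 0

Positive roots: 3 or 1; Negative roots: 2 or 0


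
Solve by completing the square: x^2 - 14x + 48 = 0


Start: x^2 - 14x + 48 = 0
Move constant: x^2 - 14x = -48
Half of -14 is -7, squared is 49
Add 49 to both sides: x^2 - 14x + 49 = 1
(x - 7)^2 = 1
x - 7 = ±1
x = 7 + 1 = 8 or x = 7 - 1 = 6

x = 6, x = 8


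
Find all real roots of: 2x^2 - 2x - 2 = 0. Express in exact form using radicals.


Using the quadratic formula: x = (-b ± sqrt(b^2 - 4ac)) / (2a)
Here a = 2, b = -2, c = -2
Discriminant = b^2 - 4ac = (-2)^2 - 4(2)(-2) = 4 + 16 = 20
Since discriminant = 20 > 0, there are two real roots.
x = (2 ± 2*sqrt(5)) / 4
Simplifying: x = (1 ± sqrt(5)) / 2
Numerically: x ≈ 1.6180 or x ≈ -0.6180

x = (1 + sqrt(5)) / 2 or x = (1 - sqrt(5)) / 2


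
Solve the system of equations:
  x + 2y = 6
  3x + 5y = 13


Using Cramer's rule:
Determinant D = (1)(5) - (3)(2) = 5 - 6 = -1
Dx = (6)(5) - (13)(2) = 30 - 26 = 4
Dy = (1)(13) - (3)(6) = 13 - 18 = -5
x = Dx/D = 4/-1 = -4
y = Dy/D = -5/-1 = 5

x = -4, y = 5


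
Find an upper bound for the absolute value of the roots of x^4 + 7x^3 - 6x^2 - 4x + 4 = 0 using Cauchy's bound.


Cauchy's bound: all roots r satisfy |r| <= 1 + max(|a_i/a_n|) for i = 0,...,n-1
where a_n is the leading coefficient.

Coefficients: [1, 7, -6, -4, 4]
Leading coefficient a_n = 1
Ratios |a_i/a_n|: 7, 6, 4, 4
Maximum ratio: 7
Cauchy's bound: |r| <= 1 + 7 = 8

Upper bound = 8


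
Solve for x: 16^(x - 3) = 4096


Express both sides with the same base.
4096 = 16^3
Since the bases match, equate exponents: x - 3 = 3
So x = 3 - (-3) = 6

x = 6


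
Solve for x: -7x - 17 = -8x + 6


Starting with: -7x - 17 = -8x + 6
Move all x terms to left: (-7 + 8)x = 6 + 17
Simplify: x = 23
Divide both sides by 1: x = 23

x = 23


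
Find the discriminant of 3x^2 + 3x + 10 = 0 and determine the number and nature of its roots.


For ax^2 + bx + c = 0, discriminant D = b^2 - 4ac
Here a = 3, b = 3, c = 10
D = (3)^2 - 4(3)(10) = 9 - 120 = -111

D = -111 < 0
The equation has no real roots (2 complex conjugate roots).

Discriminant = -111, no real roots (2 complex conjugate roots)


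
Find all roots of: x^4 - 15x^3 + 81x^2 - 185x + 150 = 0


Let p(x) = x^4 - 15x^3 + 81x^2 - 185x + 150. By the rational root theorem (leading coefficient 1), any rational root is an integer divisor of 150: try ±1, ±2, ... in turn.
Test x = 1: value = 32 ≠ 0.
Test x = -1: value = 432 ≠ 0.
Test x = 2: value = 0 ✓, so (x - 2) is a factor.
Synthetic division by (x - 2): bring down 1; 1(2) - 15 = -13; (-13)(2) + 81 = 55; 55(2) - 185 = -75; (-75)(2) + 150 = 0 → quotient x^3 - 13x^2 + 55x - 75, remainder 0.
Continue with the quotient x^3 - 13x^2 + 55x - 75 (candidates must divide 75).
Test x = 3: value = 0 ✓, so (x - 3) is a factor.
Synthetic division by (x - 3): bring down 1; 1(3) - 13 = -10; (-10)(3) + 55 = 25; 25(3) - 75 = 0 → quotient x^2 - 10x + 25, remainder 0.
Solve the quadratic x^2 - 10x + 25 = 0: discriminant = (-10)^2 - 4(1)(25) = 100 - 100 = 0.
Discriminant = 0, so a double root: x = 10/2 = 5.
Collecting all roots found:

x = 2, x = 3, x = 5 (multiplicity 2)


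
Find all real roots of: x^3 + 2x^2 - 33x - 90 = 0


Let p(x) = x^3 + 2x^2 - 33x - 90. By the rational root theorem (leading coefficient 1), any rational root is an integer divisor of 90: try ±1, ±2, ... in turn.
Test x = 1: value = -120 ≠ 0.
Test x = -1: value = -56 ≠ 0.
Test x = 2: value = -140 ≠ 0.
Test x = -2: value = -24 ≠ 0.
Test x = 3: value = -144 ≠ 0.
Test x = -3: value = 0 ✓, so (x + 3) is a factor.
Synthetic division by (x + 3): bring down 1; 1(-3) + 2 = -1; (-1)(-3) - 33 = -30; (-30)(-3) - 90 = 0 → quotient x^2 - x - 30, remainder 0.
Solve the quadratic x^2 - x - 30 = 0: discriminant = (-1)^2 - 4(1)(-30) = 1 + 120 = 121.
sqrt(121) = 11, so x = (1 ± 11)/2: x = 6 or x = -5.

x = -5, x = -3, x = 6


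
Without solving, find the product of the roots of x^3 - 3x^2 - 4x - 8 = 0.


By Vieta's formulas for x^3 + bx^2 + cx + d = 0:
  r1 + r2 + r3 = -b/a = 3
  r1*r2 + r1*r3 + r2*r3 = c/a = -4
  r1*r2*r3 = -d/a = 8


Product = 8


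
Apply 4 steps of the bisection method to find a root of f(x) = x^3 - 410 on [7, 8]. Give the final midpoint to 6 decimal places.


f(x) = x^3 - 410
f(7) = -67 < 0
f(8) = 102 > 0

Step 1: midpoint = (7.000000 + 8.000000)/2 = 7.500000
  f(7.500000) = 11.875000
  f(mid) > 0, so root is in [7.000000, 7.500000]

Step 2: midpoint = (7.000000 + 7.500000)/2 = 7.250000
  f(7.250000) = -28.921875
  f(mid) < 0, so root is in [7.250000, 7.500000]

Step 3: midpoint = (7.250000 + 7.500000)/2 = 7.375000
  f(7.375000) = -8.869141
  f(mid) < 0, so root is in [7.375000, 7.500000]

Step 4: midpoint = (7.375000 + 7.500000)/2 = 7.437500
  f(7.437500) = 1.415771
  f(mid) > 0, so root is in [7.375000, 7.437500]

midpoint = 7.437500


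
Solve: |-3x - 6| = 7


An absolute value equation |expr| = 7 gives two cases:
Case 1: -3x - 6 = 7
  -3x = 13, so x = -13/3
Case 2: -3x - 6 = -7
  -3x = -1, so x = 1/3

x = -13/3, x = 1/3


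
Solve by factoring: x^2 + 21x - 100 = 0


We need two numbers that multiply to -100 and add to 21.
Those numbers are 25 and -4 (since 25 * (-4) = -100 and 25 + (-4) = 21).
So x^2 + 21x - 100 = (x + 25)(x - 4) = 0
Setting each factor to zero: x = -25 or x = 4

x = -25, x = 4


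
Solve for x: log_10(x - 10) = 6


Convert to exponential form: x - 10 = 10^6 = 1000000
x = 1000000 + 10 = 1000010
Check: log_10(1000010 - 10) = log_10(1000000) = log_10(1000000) = 6 ✓

x = 1000010


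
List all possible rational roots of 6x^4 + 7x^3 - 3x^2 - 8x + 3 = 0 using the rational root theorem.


Rational root theorem: possible roots are ±p/q where:
  p divides the constant term (3): p ∈ {1, 3}
  q divides the leading coefficient (6): q ∈ {1, 2, 3, 6}

All possible rational roots: -3, -3/2, -1, -1/2, -1/3, -1/6, 1/6, 1/3, 1/2, 1, 3/2, 3

-3, -3/2, -1, -1/2, -1/3, -1/6, 1/6, 1/3, 1/2, 1, 3/2, 3


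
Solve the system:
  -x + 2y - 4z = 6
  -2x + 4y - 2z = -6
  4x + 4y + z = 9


Using Cramer's rule. Expand each determinant along the first row.
D  = (-1)*[4*1 - (-2)*4] - 2*[(-2)*1 - (-2)*4] + (-4)*[(-2)*4 - 4*4]
  = (-1)*(12) - 2*(6) + (-4)*(-24) = 72
Dx = 6*[4*1 - (-2)*4] - 2*[(-6)*1 - (-2)*9] + (-4)*[(-6)*4 - 4*9]
  = 6*(12) - 2*(12) + (-4)*(-60) = 288
Dy = (-1)*[(-6)*1 - (-2)*9] - 6*[(-2)*1 - (-2)*4] + (-4)*[(-2)*9 - (-6)*4]
  = (-1)*(12) - 6*(6) + (-4)*(6) = -72
Dz = (-1)*[4*9 - (-6)*4] - 2*[(-2)*9 - (-6)*4] + 6*[(-2)*4 - 4*4]
  = (-1)*(60) - 2*(6) + 6*(-24) = -216
x = Dx/D = 288/72 = 4, y = Dy/D = -72/72 = -1, z = Dz/D = -216/72 = -3
Check eq1: (-1)(4) + (2)(-1) + (-4)(-3) = 6 = 6 ✓
Check eq2: (-2)(4) + (4)(-1) + (-2)(-3) = -6 = -6 ✓
Check eq3: (4)(4) + (4)(-1) + (1)(-3) = 9 = 9 ✓

x = 4, y = -1, z = -3


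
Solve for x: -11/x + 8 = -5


Subtract 8 from both sides: -11/x = -13
Multiply both sides by x: -11 = -13 * x
Divide by -13: x = 11/13

x = 11/13


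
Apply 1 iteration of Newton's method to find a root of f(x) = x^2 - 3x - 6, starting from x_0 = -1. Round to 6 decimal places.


Newton's method: x_(n+1) = x_n - f(x_n)/f'(x_n)
f(x) = x^2 - 3x - 6
f'(x) = 2x - 3

Iteration 1:
  f(-1.000000) = -2.000000
  f'(-1.000000) = -5.000000
  x_1 = -1.000000 - (-2.000000)/(-5.000000) = -1.400000

x_1 = -1.400000


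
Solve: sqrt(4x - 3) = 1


Square both sides: 4x - 3 = 1^2 = 1
4x = 1 + 3 = 4
x = 1
Check: sqrt(4*1 - 3) = sqrt(1) = 1 ✓

x = 1


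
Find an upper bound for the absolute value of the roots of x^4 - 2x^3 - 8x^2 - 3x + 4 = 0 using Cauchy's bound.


Cauchy's bound: all roots r satisfy |r| <= 1 + max(|a_i/a_n|) for i = 0,...,n-1
where a_n is the leading coefficient.

Coefficients: [1, -2, -8, -3, 4]
Leading coefficient a_n = 1
Ratios |a_i/a_n|: 2, 8, 3, 4
Maximum ratio: 8
Cauchy's bound: |r| <= 1 + 8 = 9

Upper bound = 9


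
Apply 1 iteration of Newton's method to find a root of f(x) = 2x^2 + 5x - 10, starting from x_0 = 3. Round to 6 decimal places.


Newton's method: x_(n+1) = x_n - f(x_n)/f'(x_n)
f(x) = 2x^2 + 5x - 10
f'(x) = 4x + 5

Iteration 1:
  f(3.000000) = 23.000000
  f'(3.000000) = 17.000000
  x_1 = 3.000000 - (23.000000)/(17.000000) = 1.647059

x_1 = 1.647059


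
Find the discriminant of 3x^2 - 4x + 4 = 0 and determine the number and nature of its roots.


For ax^2 + bx + c = 0, discriminant D = b^2 - 4ac
Here a = 3, b = -4, c = 4
D = (-4)^2 - 4(3)(4) = 16 - 48 = -32

D = -32 < 0
The equation has no real roots (2 complex conjugate roots).

Discriminant = -32, no real roots (2 complex conjugate roots)


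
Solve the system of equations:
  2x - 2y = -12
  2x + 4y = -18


Using Cramer's rule:
Determinant D = (2)(4) - (2)(-2) = 8 + 4 = 12
Dx = (-12)(4) - (-18)(-2) = -48 - 36 = -84
Dy = (2)(-18) - (2)(-12) = -36 + 24 = -12
x = Dx/D = -84/12 = -7
y = Dy/D = -12/12 = -1

x = -7, y = -1


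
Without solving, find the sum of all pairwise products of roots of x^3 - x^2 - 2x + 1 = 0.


By Vieta's formulas for x^3 + bx^2 + cx + d = 0:
  r1 + r2 + r3 = -b/a = 1
  r1*r2 + r1*r3 + r2*r3 = c/a = -2
  r1*r2*r3 = -d/a = -1


Sum of pairwise products = -2


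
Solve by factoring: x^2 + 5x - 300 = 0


We need two numbers that multiply to -300 and add to 5.
Those numbers are 20 and -15 (since 20 * (-15) = -300 and 20 + (-15) = 5).
So x^2 + 5x - 300 = (x + 20)(x - 15) = 0
Setting each factor to zero: x = -20 or x = 15

x = -20, x = 15


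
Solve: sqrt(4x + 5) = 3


Square both sides: 4x + 5 = 3^2 = 9
4x = 9 - 5 = 4
x = 1
Check: sqrt(4*1 + 5) = sqrt(9) = 3 ✓

x = 1


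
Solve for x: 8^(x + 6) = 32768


Express both sides with the same base.
32768 = 8^5
Since the bases match, equate exponents: x + 6 = 5
So x = 5 - (6) = -1

x = -1


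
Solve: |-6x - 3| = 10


An absolute value equation |expr| = 10 gives two cases:
Case 1: -6x - 3 = 10
  -6x = 13, so x = -13/6
Case 2: -6x - 3 = -10
  -6x = -7, so x = 7/6

x = -13/6, x = 7/6


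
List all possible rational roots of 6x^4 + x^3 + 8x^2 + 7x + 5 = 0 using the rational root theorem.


Rational root theorem: possible roots are ±p/q where:
  p divides the constant term (5): p ∈ {1, 5}
  q divides the leading coefficient (6): q ∈ {1, 2, 3, 6}

All possible rational roots: -5, -5/2, -5/3, -1, -5/6, -1/2, -1/3, -1/6, 1/6, 1/3, 1/2, 5/6, 1, 5/3, 5/2, 5

-5, -5/2, -5/3, -1, -5/6, -1/2, -1/3, -1/6, 1/6, 1/3, 1/2, 5/6, 1, 5/3, 5/2, 5


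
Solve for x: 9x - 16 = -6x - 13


Starting with: 9x - 16 = -6x - 13
Move all x terms to left: (9 + 6)x = -13 + 16
Simplify: 15x = 3
Divide both sides by 15: x = 1/5

x = 1/5


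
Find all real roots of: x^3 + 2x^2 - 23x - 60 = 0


Let p(x) = x^3 + 2x^2 - 23x - 60. By the rational root theorem (leading coefficient 1), any rational root is an integer divisor of 60: try ±1, ±2, ... in turn.
Test x = 1: value = -80 ≠ 0.
Test x = -1: value = -36 ≠ 0.
Test x = 2: value = -90 ≠ 0.
Test x = -2: value = -14 ≠ 0.
Test x = 3: value = -84 ≠ 0.
Test x = -3: value = 0 ✓, so (x + 3) is a factor.
Synthetic division by (x + 3): bring down 1; 1(-3) + 2 = -1; (-1)(-3) - 23 = -20; (-20)(-3) - 60 = 0 → quotient x^2 - x - 20, remainder 0.
Solve the quadratic x^2 - x - 20 = 0: discriminant = (-1)^2 - 4(1)(-20) = 1 + 80 = 81.
sqrt(81) = 9, so x = (1 ± 9)/2: x = 5 or x = -4.

x = -4, x = -3, x = 5


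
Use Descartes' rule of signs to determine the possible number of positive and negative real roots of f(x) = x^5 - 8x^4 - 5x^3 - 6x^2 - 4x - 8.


Descartes' rule of signs:

For positive roots, count sign changes in f(x) = x^5 - 8x^4 - 5x^3 - 6x^2 - 4x - 8:
Signs of coefficients: +, -, -, -, -, -
Number of sign changes: 1
Possible positive real roots: 1

For negative roots, examine f(-x) = -x^5 - 8x^4 + 5x^3 - 6x^2 + 4x - 8:
Signs of coefficients: -, -, +, -, +, -
Number of sign changes: 4
Possible negative real roots: 4, 2, 0

Positive roots: 1; Negative roots: 4 or 2 or 0


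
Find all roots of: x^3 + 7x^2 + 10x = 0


The constant term is 0, so x = 0 is a root. Factor out x:
  x^2 + 7x + 10 = 0
Solve the quadratic x^2 + 7x + 10 = 0: discriminant = 7^2 - 4(1)(10) = 49 - 40 = 9.
sqrt(9) = 3, so x = (-7 ± 3)/2: x = -2 or x = -5.
Collecting all roots found:

x = -5, x = -2, x = 0


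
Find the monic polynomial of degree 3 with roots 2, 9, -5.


A monic polynomial with roots 2, 9, -5 is:
p(x) = (x - 2)(x - 9)(x + 5)
After multiplying by (x - 2): x - 2
After multiplying by (x - 9): x^2 - 11x + 18
After multiplying by (x + 5): x^3 - 6x^2 - 37x + 90

x^3 - 6x^2 - 37x + 90


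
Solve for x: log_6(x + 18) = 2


Convert to exponential form: x + 18 = 6^2 = 36
x = 36 - 18 = 18
Check: log_6(18 + 18) = log_6(36) = log_6(36) = 2 ✓

x = 18


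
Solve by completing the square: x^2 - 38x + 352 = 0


Start: x^2 - 38x + 352 = 0
Move constant: x^2 - 38x = -352
Half of -38 is -19, squared is 361
Add 361 to both sides: x^2 - 38x + 361 = 9
(x - 19)^2 = 9
x - 19 = ±3
x = 19 + 3 = 22 or x = 19 - 3 = 16

x = 16, x = 22


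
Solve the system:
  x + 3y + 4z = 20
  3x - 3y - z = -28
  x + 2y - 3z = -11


Using Cramer's rule. Expand each determinant along the first row.
D  = 1*[(-3)*(-3) - (-1)*2] - 3*[3*(-3) - (-1)*1] + 4*[3*2 - (-3)*1]
  = 1*(11) - 3*(-8) + 4*(9) = 71
Dx = 20*[(-3)*(-3) - (-1)*2] - 3*[(-28)*(-3) - (-1)*(-11)] + 4*[(-28)*2 - (-3)*(-11)]
  = 20*(11) - 3*(73) + 4*(-89) = -355
Dy = 1*[(-28)*(-3) - (-1)*(-11)] - 20*[3*(-3) - (-1)*1] + 4*[3*(-11) - (-28)*1]
  = 1*(73) - 20*(-8) + 4*(-5) = 213
Dz = 1*[(-3)*(-11) - (-28)*2] - 3*[3*(-11) - (-28)*1] + 20*[3*2 - (-3)*1]
  = 1*(89) - 3*(-5) + 20*(9) = 284
x = Dx/D = -355/71 = -5, y = Dy/D = 213/71 = 3, z = Dz/D = 284/71 = 4
Check eq1: (1)(-5) + (3)(3) + (4)(4) = 20 = 20 ✓
Check eq2: (3)(-5) + (-3)(3) + (-1)(4) = -28 = -28 ✓
Check eq3: (1)(-5) + (2)(3) + (-3)(4) = -11 = -11 ✓

x = -5, y = 3, z = 4


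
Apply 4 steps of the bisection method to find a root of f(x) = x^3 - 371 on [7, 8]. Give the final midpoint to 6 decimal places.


f(x) = x^3 - 371
f(7) = -28 < 0
f(8) = 141 > 0

Step 1: midpoint = (7.000000 + 8.000000)/2 = 7.500000
  f(7.500000) = 50.875000
  f(mid) > 0, so root is in [7.000000, 7.500000]

Step 2: midpoint = (7.000000 + 7.500000)/2 = 7.250000
  f(7.250000) = 10.078125
  f(mid) > 0, so root is in [7.000000, 7.250000]

Step 3: midpoint = (7.000000 + 7.250000)/2 = 7.125000
  f(7.125000) = -9.294922
  f(mid) < 0, so root is in [7.125000, 7.250000]

Step 4: midpoint = (7.125000 + 7.250000)/2 = 7.187500
  f(7.187500) = 0.307373
  f(mid) > 0, so root is in [7.125000, 7.187500]

midpoint = 7.187500


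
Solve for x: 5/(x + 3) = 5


Multiply both sides by (x + 3): 5 = 5(x + 3)
Distribute: 5 = 5x + 15
5x = 5 - 15 = -10
x = -2

x = -2


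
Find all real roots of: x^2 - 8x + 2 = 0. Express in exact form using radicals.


Using the quadratic formula: x = (-b ± sqrt(b^2 - 4ac)) / (2a)
Here a = 1, b = -8, c = 2
Discriminant = b^2 - 4ac = (-8)^2 - 4(1)(2) = 64 - 8 = 56
Since discriminant = 56 > 0, there are two real roots.
x = (8 ± 2*sqrt(14)) / 2
Simplifying: x = 4 ± sqrt(14)
Numerically: x ≈ 7.7417 or x ≈ 0.2583

x = 4 + sqrt(14) or x = 4 - sqrt(14)


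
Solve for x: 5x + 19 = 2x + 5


Starting with: 5x + 19 = 2x + 5
Move all x terms to left: (5 - 2)x = 5 - 19
Simplify: 3x = -14
Divide both sides by 3: x = -14/3

x = -14/3


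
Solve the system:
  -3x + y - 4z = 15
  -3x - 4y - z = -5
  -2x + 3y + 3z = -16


Using Cramer's rule. Expand each determinant along the first row.
D  = (-3)*[(-4)*3 - (-1)*3] - 1*[(-3)*3 - (-1)*(-2)] + (-4)*[(-3)*3 - (-4)*(-2)]
  = (-3)*(-9) - 1*(-11) + (-4)*(-17) = 106
Dx = 15*[(-4)*3 - (-1)*3] - 1*[(-5)*3 - (-1)*(-16)] + (-4)*[(-5)*3 - (-4)*(-16)]
  = 15*(-9) - 1*(-31) + (-4)*(-79) = 212
Dy = (-3)*[(-5)*3 - (-1)*(-16)] - 15*[(-3)*3 - (-1)*(-2)] + (-4)*[(-3)*(-16) - (-5)*(-2)]
  = (-3)*(-31) - 15*(-11) + (-4)*(38) = 106
Dz = (-3)*[(-4)*(-16) - (-5)*3] - 1*[(-3)*(-16) - (-5)*(-2)] + 15*[(-3)*3 - (-4)*(-2)]
  = (-3)*(79) - 1*(38) + 15*(-17) = -530
x = Dx/D = 212/106 = 2, y = Dy/D = 106/106 = 1, z = Dz/D = -530/106 = -5
Check eq1: (-3)(2) + (1)(1) + (-4)(-5) = 15 = 15 ✓
Check eq2: (-3)(2) + (-4)(1) + (-1)(-5) = -5 = -5 ✓
Check eq3: (-2)(2) + (3)(1) + (3)(-5) = -16 = -16 ✓

x = 2, y = 1, z = -5


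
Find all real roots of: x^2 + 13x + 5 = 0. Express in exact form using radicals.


Using the quadratic formula: x = (-b ± sqrt(b^2 - 4ac)) / (2a)
Here a = 1, b = 13, c = 5
Discriminant = b^2 - 4ac = 13^2 - 4(1)(5) = 169 - 20 = 149
Since discriminant = 149 > 0, there are two real roots.
x = (-13 ± sqrt(149)) / 2
Numerically: x ≈ -0.3967 or x ≈ -12.6033

x = (-13 + sqrt(149)) / 2 or x = (-13 - sqrt(149)) / 2


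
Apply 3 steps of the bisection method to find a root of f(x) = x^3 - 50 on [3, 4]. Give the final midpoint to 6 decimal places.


f(x) = x^3 - 50
f(3) = -23 < 0
f(4) = 14 > 0

Step 1: midpoint = (3.000000 + 4.000000)/2 = 3.500000
  f(3.500000) = -7.125000
  f(mid) < 0, so root is in [3.500000, 4.000000]

Step 2: midpoint = (3.500000 + 4.000000)/2 = 3.750000
  f(3.750000) = 2.734375
  f(mid) > 0, so root is in [3.500000, 3.750000]

Step 3: midpoint = (3.500000 + 3.750000)/2 = 3.625000
  f(3.625000) = -2.365234
  f(mid) < 0, so root is in [3.625000, 3.750000]

midpoint = 3.625000


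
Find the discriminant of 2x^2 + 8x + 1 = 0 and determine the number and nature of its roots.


For ax^2 + bx + c = 0, discriminant D = b^2 - 4ac
Here a = 2, b = 8, c = 1
D = (8)^2 - 4(2)(1) = 64 - 8 = 56

D = 56 > 0 but not a perfect square
The equation has 2 distinct real irrational roots.

Discriminant = 56, 2 distinct real irrational roots


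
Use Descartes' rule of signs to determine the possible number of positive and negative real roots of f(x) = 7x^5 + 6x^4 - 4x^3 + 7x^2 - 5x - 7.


Descartes' rule of signs:

For positive roots, count sign changes in f(x) = 7x^5 + 6x^4 - 4x^3 + 7x^2 - 5x - 7:
Signs of coefficients: +, +, -, +, -, -
Number of sign changes: 3
Possible positive real roots: 3, 1

For negative roots, examine f(-x) = -7x^5 + 6x^4 + 4x^3 + 7x^2 + 5x - 7:
Signs of coefficients: -, +, +, +, +, -
Number of sign changes: 2
Possible negative real roots: 2, 0

Positive roots: 3 or 1; Negative roots: 2 or 0


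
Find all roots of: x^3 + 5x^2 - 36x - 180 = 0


Let p(x) = x^3 + 5x^2 - 36x - 180. By the rational root theorem (leading coefficient 1), any rational root is an integer divisor of 180: try ±1, ±2, ... in turn.
Test x = 1: value = -210 ≠ 0.
Test x = -1: value = -140 ≠ 0.
Test x = 2: value = -224 ≠ 0.
Test x = -2: value = -96 ≠ 0.
Test x = 3: value = -216 ≠ 0.
Test x = -3: value = -54 ≠ 0.
Test x = 4: value = -180 ≠ 0.
Test x = -4: value = -20 ≠ 0.
Test x = 5: value = -110 ≠ 0.
Test x = -5: value = 0 ✓, so (x + 5) is a factor.
Synthetic division by (x + 5): bring down 1; 1(-5) + 5 = 0; 0(-5) - 36 = -36; (-36)(-5) - 180 = 0 → quotient x^2 - 36, remainder 0.
Solve the quadratic x^2 - 36 = 0: discriminant = 0^2 - 4(1)(-36) = 0 + 144 = 144.
sqrt(144) = 12, so x = (0 ± 12)/2: x = 6 or x = -6.
Collecting all roots found:

x = -6, x = -5, x = 6


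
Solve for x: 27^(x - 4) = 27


Express both sides with the same base.
27 = 27^1
Since the bases match, equate exponents: x - 4 = 1
So x = 1 - (-4) = 5

x = 5


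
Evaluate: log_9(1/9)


We need the exponent such that 9^? = 1/9
9^(-1) = 1/9^1 = 1/9
Therefore log_9(1/9) = -1

-1


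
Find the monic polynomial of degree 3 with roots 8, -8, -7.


A monic polynomial with roots 8, -8, -7 is:
p(x) = (x - 8)(x + 8)(x + 7)
After multiplying by (x - 8): x - 8
After multiplying by (x + 8): x^2 - 64
After multiplying by (x + 7): x^3 + 7x^2 - 64x - 448

x^3 + 7x^2 - 64x - 448


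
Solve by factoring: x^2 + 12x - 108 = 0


We need two numbers that multiply to -108 and add to 12.
Those numbers are -6 and 18 (since (-6) * 18 = -108 and (-6) + 18 = 12).
So x^2 + 12x - 108 = (x - 6)(x + 18) = 0
Setting each factor to zero: x = 6 or x = -18

x = -18, x = 6


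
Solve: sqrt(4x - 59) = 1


Square both sides: 4x - 59 = 1^2 = 1
4x = 1 + 59 = 60
x = 15
Check: sqrt(4*15 - 59) = sqrt(1) = 1 ✓

x = 15


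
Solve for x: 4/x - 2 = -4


Subtract -2 from both sides: 4/x = -2
Multiply both sides by x: 4 = -2 * x
Divide by -2: x = -2

x = -2


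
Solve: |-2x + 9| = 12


An absolute value equation |expr| = 12 gives two cases:
Case 1: -2x + 9 = 12
  -2x = 3, so x = -3/2
Case 2: -2x + 9 = -12
  -2x = -21, so x = 21/2

x = -3/2, x = 21/2


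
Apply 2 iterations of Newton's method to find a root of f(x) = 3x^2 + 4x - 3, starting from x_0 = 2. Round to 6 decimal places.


Newton's method: x_(n+1) = x_n - f(x_n)/f'(x_n)
f(x) = 3x^2 + 4x - 3
f'(x) = 6x + 4

Iteration 1:
  f(2.000000) = 17.000000
  f'(2.000000) = 16.000000
  x_1 = 2.000000 - (17.000000)/(16.000000) = 0.937500

Iteration 2:
  f(0.937500) = 3.386719
  f'(0.937500) = 9.625000
  x_2 = 0.937500 - (3.386719)/(9.625000) = 0.585633

x_2 = 0.585633


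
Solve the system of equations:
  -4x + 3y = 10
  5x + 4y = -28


Using Cramer's rule:
Determinant D = (-4)(4) - (5)(3) = -16 - 15 = -31
Dx = (10)(4) - (-28)(3) = 40 + 84 = 124
Dy = (-4)(-28) - (5)(10) = 112 - 50 = 62
x = Dx/D = 124/-31 = -4
y = Dy/D = 62/-31 = -2

x = -4, y = -2


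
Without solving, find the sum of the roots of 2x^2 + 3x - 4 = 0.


By Vieta's formulas for ax^2 + bx + c = 0:
  Sum of roots = -b/a
  Product of roots = c/a

Here a = 2, b = 3, c = -4
Sum = -(3)/2 = -3/2
Product = -4/2 = -2

Sum = -3/2


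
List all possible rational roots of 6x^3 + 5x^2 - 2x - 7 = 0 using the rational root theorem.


Rational root theorem: possible roots are ±p/q where:
  p divides the constant term (-7): p ∈ {1, 7}
  q divides the leading coefficient (6): q ∈ {1, 2, 3, 6}

All possible rational roots: -7, -7/2, -7/3, -7/6, -1, -1/2, -1/3, -1/6, 1/6, 1/3, 1/2, 1, 7/6, 7/3, 7/2, 7

-7, -7/2, -7/3, -7/6, -1, -1/2, -1/3, -1/6, 1/6, 1/3, 1/2, 1, 7/6, 7/3, 7/2, 7


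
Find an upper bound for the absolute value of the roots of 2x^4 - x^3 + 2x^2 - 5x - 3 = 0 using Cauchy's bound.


Cauchy's bound: all roots r satisfy |r| <= 1 + max(|a_i/a_n|) for i = 0,...,n-1
where a_n is the leading coefficient.

Coefficients: [2, -1, 2, -5, -3]
Leading coefficient a_n = 2
Ratios |a_i/a_n|: 1/2, 1, 5/2, 3/2
Maximum ratio: 5/2
Cauchy's bound: |r| <= 1 + 5/2 = 7/2

Upper bound = 7/2


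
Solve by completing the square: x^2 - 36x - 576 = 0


Start: x^2 - 36x - 576 = 0
Move constant: x^2 - 36x = 576
Half of -36 is -18, squared is 324
Add 324 to both sides: x^2 - 36x + 324 = 900
(x - 18)^2 = 900
x - 18 = ±30
x = 18 + 30 = 48 or x = 18 - 30 = -12

x = -12, x = 48


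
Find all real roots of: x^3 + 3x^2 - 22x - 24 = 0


Let p(x) = x^3 + 3x^2 - 22x - 24. By the rational root theorem (leading coefficient 1), any rational root is an integer divisor of 24: try ±1, ±2, ... in turn.
Test x = 1: value = -42 ≠ 0.
Test x = -1: value = 0 ✓, so (x + 1) is a factor.
Synthetic division by (x + 1): bring down 1; 1(-1) + 3 = 2; 2(-1) - 22 = -24; (-24)(-1) - 24 = 0 → quotient x^2 + 2x - 24, remainder 0.
Solve the quadratic x^2 + 2x - 24 = 0: discriminant = 2^2 - 4(1)(-24) = 4 + 96 = 100.
sqrt(100) = 10, so x = (-2 ± 10)/2: x = 4 or x = -6.

x = -6, x = -1, x = 4


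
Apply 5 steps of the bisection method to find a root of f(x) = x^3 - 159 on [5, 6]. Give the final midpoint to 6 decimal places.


f(x) = x^3 - 159
f(5) = -34 < 0
f(6) = 57 > 0

Step 1: midpoint = (5.000000 + 6.000000)/2 = 5.500000
  f(5.500000) = 7.375000
  f(mid) > 0, so root is in [5.000000, 5.500000]

Step 2: midpoint = (5.000000 + 5.500000)/2 = 5.250000
  f(5.250000) = -14.296875
  f(mid) < 0, so root is in [5.250000, 5.500000]

Step 3: midpoint = (5.250000 + 5.500000)/2 = 5.375000
  f(5.375000) = -3.712891
  f(mid) < 0, so root is in [5.375000, 5.500000]

Step 4: midpoint = (5.375000 + 5.500000)/2 = 5.437500
  f(5.437500) = 1.767334
  f(mid) > 0, so root is in [5.375000, 5.437500]

Step 5: midpoint = (5.375000 + 5.437500)/2 = 5.406250
  f(5.406250) = -0.988617
  f(mid) < 0, so root is in [5.406250, 5.437500]

midpoint = 5.406250


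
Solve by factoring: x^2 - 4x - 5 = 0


We need two numbers that multiply to -5 and add to -4.
Those numbers are -5 and 1 (since (-5) * 1 = -5 and (-5) + 1 = -4).
So x^2 - 4x - 5 = (x - 5)(x + 1) = 0
Setting each factor to zero: x = 5 or x = -1

x = -1, x = 5


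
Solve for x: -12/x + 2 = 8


Subtract 2 from both sides: -12/x = 6
Multiply both sides by x: -12 = 6 * x
Divide by 6: x = -2

x = -2


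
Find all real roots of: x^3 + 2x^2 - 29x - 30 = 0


Let p(x) = x^3 + 2x^2 - 29x - 30. By the rational root theorem (leading coefficient 1), any rational root is an integer divisor of 30: try ±1, ±2, ... in turn.
Test x = 1: value = -56 ≠ 0.
Test x = -1: value = 0 ✓, so (x + 1) is a factor.
Synthetic division by (x + 1): bring down 1; 1(-1) + 2 = 1; 1(-1) - 29 = -30; (-30)(-1) - 30 = 0 → quotient x^2 + x - 30, remainder 0.
Solve the quadratic x^2 + x - 30 = 0: discriminant = 1^2 - 4(1)(-30) = 1 + 120 = 121.
sqrt(121) = 11, so x = (-1 ± 11)/2: x = 5 or x = -6.

x = -6, x = -1, x = 5


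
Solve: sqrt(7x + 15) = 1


Square both sides: 7x + 15 = 1^2 = 1
7x = 1 - 15 = -14
x = -2
Check: sqrt(7*(-2) + 15) = sqrt(1) = 1 ✓

x = -2


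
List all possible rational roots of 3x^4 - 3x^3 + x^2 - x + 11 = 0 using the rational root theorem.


Rational root theorem: possible roots are ±p/q where:
  p divides the constant term (11): p ∈ {1, 11}
  q divides the leading coefficient (3): q ∈ {1, 3}

All possible rational roots: -11, -11/3, -1, -1/3, 1/3, 1, 11/3, 11

-11, -11/3, -1, -1/3, 1/3, 1, 11/3, 11


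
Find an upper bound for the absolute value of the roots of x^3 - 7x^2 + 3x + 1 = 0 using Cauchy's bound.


Cauchy's bound: all roots r satisfy |r| <= 1 + max(|a_i/a_n|) for i = 0,...,n-1
where a_n is the leading coefficient.

Coefficients: [1, -7, 3, 1]
Leading coefficient a_n = 1
Ratios |a_i/a_n|: 7, 3, 1
Maximum ratio: 7
Cauchy's bound: |r| <= 1 + 7 = 8

Upper bound = 8


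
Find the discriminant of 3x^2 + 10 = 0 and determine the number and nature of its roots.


For ax^2 + bx + c = 0, discriminant D = b^2 - 4ac
Here a = 3, b = 0, c = 10
D = (0)^2 - 4(3)(10) = 0 - 120 = -120

D = -120 < 0
The equation has no real roots (2 complex conjugate roots).

Discriminant = -120, no real roots (2 complex conjugate roots)


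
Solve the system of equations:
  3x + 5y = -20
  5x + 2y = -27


Using Cramer's rule:
Determinant D = (3)(2) - (5)(5) = 6 - 25 = -19
Dx = (-20)(2) - (-27)(5) = -40 + 135 = 95
Dy = (3)(-27) - (5)(-20) = -81 + 100 = 19
x = Dx/D = 95/-19 = -5
y = Dy/D = 19/-19 = -1

x = -5, y = -1


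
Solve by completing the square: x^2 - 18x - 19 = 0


Start: x^2 - 18x - 19 = 0
Move constant: x^2 - 18x = 19
Half of -18 is -9, squared is 81
Add 81 to both sides: x^2 - 18x + 81 = 100
(x - 9)^2 = 100
x - 9 = ±10
x = 9 + 10 = 19 or x = 9 - 10 = -1

x = -1, x = 19


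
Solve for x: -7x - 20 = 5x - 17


Starting with: -7x - 20 = 5x - 17
Move all x terms to left: (-7 - 5)x = -17 + 20
Simplify: -12x = 3
Divide both sides by -12: x = -1/4

x = -1/4


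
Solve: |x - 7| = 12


An absolute value equation |expr| = 12 gives two cases:
Case 1: x - 7 = 12
  x = 19, so x = 19
Case 2: x - 7 = -12
  x = -5, so x = -5

x = -5, x = 19
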